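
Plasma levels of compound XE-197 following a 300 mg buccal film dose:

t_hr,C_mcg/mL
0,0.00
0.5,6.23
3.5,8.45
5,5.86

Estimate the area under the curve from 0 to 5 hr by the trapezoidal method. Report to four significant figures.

AUC = 34.31 mcg/mL·hr

Trapezoidal AUC_0→5:
  [0→0.5]: (0.00+6.23)/2 × 0.5 = 1.5575
  [0.5→3.5]: (6.23+8.45)/2 × 3 = 22.02
  [3.5→5]: (8.45+5.86)/2 × 1.5 = 10.7325
  Sum = 34.31 mcg/mL·hr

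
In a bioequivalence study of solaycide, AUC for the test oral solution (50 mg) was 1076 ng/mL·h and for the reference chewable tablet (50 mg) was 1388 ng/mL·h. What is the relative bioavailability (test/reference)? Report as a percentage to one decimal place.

F_rel = (AUC_test/D_test) / (AUC_ref/D_ref)
      = (1076/50) / (1388/50)
      = 21.52 / 27.76 = 0.7752 = 77.52%

F_rel = 77.5%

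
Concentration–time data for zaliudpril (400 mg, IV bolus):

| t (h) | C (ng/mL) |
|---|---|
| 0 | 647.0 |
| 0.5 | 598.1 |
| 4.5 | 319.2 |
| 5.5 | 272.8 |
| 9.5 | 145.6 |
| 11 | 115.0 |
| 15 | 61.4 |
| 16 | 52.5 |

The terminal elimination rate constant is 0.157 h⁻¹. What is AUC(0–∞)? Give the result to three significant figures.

AUC = 4220 ng/mL·h

Trapezoidal AUC_0→16:
  [0→0.5]: (647.0+598.1)/2 × 0.5 = 311.275
  [0.5→4.5]: (598.1+319.2)/2 × 4 = 1834.6
  [4.5→5.5]: (319.2+272.8)/2 × 1 = 296.0
  [5.5→9.5]: (272.8+145.6)/2 × 4 = 836.8
  [9.5→11]: (145.6+115.0)/2 × 1.5 = 195.45
  [11→15]: (115.0+61.4)/2 × 4 = 352.8
  [15→16]: (61.4+52.5)/2 × 1 = 56.95
  Sum = 3883.875 ng/mL·h
Extrapolated tail: C_last / k_e = 52.5 / 0.157 = 334.395
AUC_0→∞ = 3883.875 + 334.395 = 4218.27 ng/mL·h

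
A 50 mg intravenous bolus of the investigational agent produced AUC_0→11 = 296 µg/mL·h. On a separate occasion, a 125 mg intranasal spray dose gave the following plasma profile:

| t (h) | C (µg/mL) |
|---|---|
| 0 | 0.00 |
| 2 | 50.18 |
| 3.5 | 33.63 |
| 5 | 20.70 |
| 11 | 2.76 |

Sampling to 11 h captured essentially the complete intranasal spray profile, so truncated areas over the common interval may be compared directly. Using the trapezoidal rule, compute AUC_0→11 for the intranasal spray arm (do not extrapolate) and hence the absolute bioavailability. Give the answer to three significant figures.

F = 0.303

Trapezoidal AUC_0→11 (intranasal spray):
  [0→2]: (0.00+50.18)/2 × 2 = 50.18
  [2→3.5]: (50.18+33.63)/2 × 1.5 = 62.8575
  [3.5→5]: (33.63+20.70)/2 × 1.5 = 40.7475
  [5→11]: (20.70+2.76)/2 × 6 = 70.38
  Sum = 224.165 µg/mL·h
F = (AUC_ev/D_ev)/(AUC_iv/D_iv) = (224.165/125)/(296/50) = 1.79332/5.92 = 0.3029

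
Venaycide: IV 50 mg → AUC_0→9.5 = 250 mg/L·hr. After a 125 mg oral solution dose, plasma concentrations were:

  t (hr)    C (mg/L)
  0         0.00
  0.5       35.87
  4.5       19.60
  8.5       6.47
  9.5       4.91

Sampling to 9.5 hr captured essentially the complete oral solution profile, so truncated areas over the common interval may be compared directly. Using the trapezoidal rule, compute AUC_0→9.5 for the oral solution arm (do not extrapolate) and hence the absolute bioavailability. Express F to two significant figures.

F = 0.28

Trapezoidal AUC_0→9.5 (oral solution):
  [0→0.5]: (0.00+35.87)/2 × 0.5 = 8.9675
  [0.5→4.5]: (35.87+19.60)/2 × 4 = 110.94
  [4.5→8.5]: (19.60+6.47)/2 × 4 = 52.14
  [8.5→9.5]: (6.47+4.91)/2 × 1 = 5.69
  Sum = 177.7375 mg/L·hr
F = (AUC_ev/D_ev)/(AUC_iv/D_iv) = (177.7375/125)/(250/50) = 1.4219/5 = 0.2844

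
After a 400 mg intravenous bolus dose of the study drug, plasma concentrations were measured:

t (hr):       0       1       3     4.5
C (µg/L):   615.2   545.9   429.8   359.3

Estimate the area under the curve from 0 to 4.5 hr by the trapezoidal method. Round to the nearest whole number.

Trapezoidal AUC_0→4.5:
  [0→1]: (615.2+545.9)/2 × 1 = 580.55
  [1→3]: (545.9+429.8)/2 × 2 = 975.7
  [3→4.5]: (429.8+359.3)/2 × 1.5 = 591.825
  Sum = 2148.075 µg/L·hr

AUC = 2148 µg/L·hr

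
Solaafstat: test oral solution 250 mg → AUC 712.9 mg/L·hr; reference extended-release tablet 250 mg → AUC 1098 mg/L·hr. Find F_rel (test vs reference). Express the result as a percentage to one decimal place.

F_rel = 64.9%

F_rel = (AUC_test/D_test) / (AUC_ref/D_ref)
      = (712.9/250) / (1098/250)
      = 2.8516 / 4.392 = 0.6493 = 64.93%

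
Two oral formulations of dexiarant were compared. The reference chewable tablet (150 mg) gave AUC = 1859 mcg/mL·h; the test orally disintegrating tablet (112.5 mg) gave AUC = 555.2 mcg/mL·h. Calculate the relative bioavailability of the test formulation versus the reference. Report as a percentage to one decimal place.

F_rel = 39.8%

F_rel = (AUC_test/D_test) / (AUC_ref/D_ref)
      = (555.2/112.5) / (1859/150)
      = 4.93511 / 12.3933 = 0.3982 = 39.82%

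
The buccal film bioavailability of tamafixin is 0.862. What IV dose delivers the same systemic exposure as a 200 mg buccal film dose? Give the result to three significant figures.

D_iv = 172 mg

Systemic exposure from an extravascular dose = F × D_ev, so the equivalent IV dose is F × D_ev.
D_iv = F × D_ev = 0.862 × 200 = 172.4 mg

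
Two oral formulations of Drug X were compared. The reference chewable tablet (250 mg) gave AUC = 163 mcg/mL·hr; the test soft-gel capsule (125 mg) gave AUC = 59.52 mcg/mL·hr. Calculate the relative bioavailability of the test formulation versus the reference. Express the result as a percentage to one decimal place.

F_rel = (AUC_test/D_test) / (AUC_ref/D_ref)
      = (59.52/125) / (163/250)
      = 0.47616 / 0.652 = 0.7303 = 73.03%

F_rel = 73.0%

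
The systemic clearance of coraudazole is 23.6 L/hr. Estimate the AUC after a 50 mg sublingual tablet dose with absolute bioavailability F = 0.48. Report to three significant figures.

AUC_0→∞ = F × Dose / CL
        = 0.48 × 50 / 23.6 = 1.01695 mg/L·hr

AUC = 1.02 mg/L·hr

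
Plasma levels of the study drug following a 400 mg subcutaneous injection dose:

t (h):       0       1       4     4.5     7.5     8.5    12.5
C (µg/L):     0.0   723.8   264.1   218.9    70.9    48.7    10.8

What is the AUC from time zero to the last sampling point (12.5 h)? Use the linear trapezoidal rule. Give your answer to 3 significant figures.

AUC = 2580 µg/L·h

Trapezoidal AUC_0→12.5:
  [0→1]: (0.0+723.8)/2 × 1 = 361.9
  [1→4]: (723.8+264.1)/2 × 3 = 1481.85
  [4→4.5]: (264.1+218.9)/2 × 0.5 = 120.75
  [4.5→7.5]: (218.9+70.9)/2 × 3 = 434.7
  [7.5→8.5]: (70.9+48.7)/2 × 1 = 59.8
  [8.5→12.5]: (48.7+10.8)/2 × 4 = 119.0
  Sum = 2578.0 µg/L·h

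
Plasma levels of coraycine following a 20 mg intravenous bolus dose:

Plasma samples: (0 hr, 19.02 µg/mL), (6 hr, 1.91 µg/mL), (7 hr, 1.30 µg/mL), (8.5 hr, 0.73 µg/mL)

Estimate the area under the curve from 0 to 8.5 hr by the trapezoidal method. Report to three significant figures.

Trapezoidal AUC_0→8.5:
  [0→6]: (19.02+1.91)/2 × 6 = 62.79
  [6→7]: (1.91+1.30)/2 × 1 = 1.605
  [7→8.5]: (1.30+0.73)/2 × 1.5 = 1.5225
  Sum = 65.9175 µg/mL·hr

AUC = 65.9 µg/mL·hr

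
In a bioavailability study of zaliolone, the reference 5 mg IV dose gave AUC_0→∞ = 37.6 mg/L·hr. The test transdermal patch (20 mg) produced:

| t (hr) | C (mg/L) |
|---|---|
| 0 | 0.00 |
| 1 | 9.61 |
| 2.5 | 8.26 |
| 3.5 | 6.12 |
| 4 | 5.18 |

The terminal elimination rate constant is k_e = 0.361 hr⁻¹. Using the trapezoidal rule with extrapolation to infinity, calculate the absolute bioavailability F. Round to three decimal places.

F = 0.283

Trapezoidal AUC_0→4 (transdermal patch):
  [0→1]: (0.00+9.61)/2 × 1 = 4.805
  [1→2.5]: (9.61+8.26)/2 × 1.5 = 13.4025
  [2.5→3.5]: (8.26+6.12)/2 × 1 = 7.19
  [3.5→4]: (6.12+5.18)/2 × 0.5 = 2.825
  Sum = 28.2225 mg/L·hr
Tail: C_last/k_e = 5.18/0.361 = 14.349
AUC_0→∞ (transdermal patch) = 28.2225 + 14.349 = 42.5715 mg/L·hr
F = (AUC_ev/D_ev)/(AUC_iv/D_iv) = (42.5715/20)/(37.6/5) = 2.128575/7.52 = 0.2831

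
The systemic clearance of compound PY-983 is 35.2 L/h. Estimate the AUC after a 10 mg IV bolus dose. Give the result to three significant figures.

AUC_0→∞ = Dose_iv / CL
        = 10 / 35.2 = 0.284091 mg/L·h

AUC = 0.284 mg/L·h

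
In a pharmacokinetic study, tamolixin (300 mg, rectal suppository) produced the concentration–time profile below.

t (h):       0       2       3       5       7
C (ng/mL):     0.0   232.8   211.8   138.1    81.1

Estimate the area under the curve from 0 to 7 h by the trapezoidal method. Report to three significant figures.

AUC = 1020 ng/mL·h

Trapezoidal AUC_0→7:
  [0→2]: (0.0+232.8)/2 × 2 = 232.8
  [2→3]: (232.8+211.8)/2 × 1 = 222.3
  [3→5]: (211.8+138.1)/2 × 2 = 349.9
  [5→7]: (138.1+81.1)/2 × 2 = 219.2
  Sum = 1024.2 ng/mL·h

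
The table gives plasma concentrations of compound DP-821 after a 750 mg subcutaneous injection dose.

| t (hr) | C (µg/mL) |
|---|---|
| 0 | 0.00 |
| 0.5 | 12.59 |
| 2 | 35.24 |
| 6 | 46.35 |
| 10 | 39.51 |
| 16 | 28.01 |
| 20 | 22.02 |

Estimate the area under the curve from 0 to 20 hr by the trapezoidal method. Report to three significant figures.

AUC = 677 µg/mL·hr

Trapezoidal AUC_0→20:
  [0→0.5]: (0.00+12.59)/2 × 0.5 = 3.1475
  [0.5→2]: (12.59+35.24)/2 × 1.5 = 35.8725
  [2→6]: (35.24+46.35)/2 × 4 = 163.18
  [6→10]: (46.35+39.51)/2 × 4 = 171.72
  [10→16]: (39.51+28.01)/2 × 6 = 202.56
  [16→20]: (28.01+22.02)/2 × 4 = 100.06
  Sum = 676.54 µg/mL·hr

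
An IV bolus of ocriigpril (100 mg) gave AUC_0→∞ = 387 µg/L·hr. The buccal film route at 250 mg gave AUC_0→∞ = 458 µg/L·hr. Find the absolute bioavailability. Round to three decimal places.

F = (AUC_ev / D_ev) / (AUC_iv / D_iv)
  = (458/250) / (387/100)
  = 1.832 / 3.87 = 0.4734

F = 0.473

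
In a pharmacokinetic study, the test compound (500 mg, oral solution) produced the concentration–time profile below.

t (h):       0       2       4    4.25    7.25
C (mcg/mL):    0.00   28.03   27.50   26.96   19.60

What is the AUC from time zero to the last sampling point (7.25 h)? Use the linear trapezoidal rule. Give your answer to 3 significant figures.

Trapezoidal AUC_0→7.25:
  [0→2]: (0.00+28.03)/2 × 2 = 28.03
  [2→4]: (28.03+27.50)/2 × 2 = 55.53
  [4→4.25]: (27.50+26.96)/2 × 0.25 = 6.8075
  [4.25→7.25]: (26.96+19.60)/2 × 3 = 69.84
  Sum = 160.2075 mcg/mL·h

AUC = 160 mcg/mL·h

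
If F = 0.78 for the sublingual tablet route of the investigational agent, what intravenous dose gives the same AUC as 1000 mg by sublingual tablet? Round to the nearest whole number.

Systemic exposure from an extravascular dose = F × D_ev, so the equivalent IV dose is F × D_ev.
D_iv = F × D_ev = 0.78 × 1000 = 780 mg

D_iv = 780 mg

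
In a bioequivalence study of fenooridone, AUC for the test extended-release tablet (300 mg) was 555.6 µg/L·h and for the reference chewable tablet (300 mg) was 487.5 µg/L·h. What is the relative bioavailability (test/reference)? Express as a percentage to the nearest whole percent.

F_rel = 114%

F_rel = (AUC_test/D_test) / (AUC_ref/D_ref)
      = (555.6/300) / (487.5/300)
      = 1.852 / 1.625 = 1.1397 = 113.97%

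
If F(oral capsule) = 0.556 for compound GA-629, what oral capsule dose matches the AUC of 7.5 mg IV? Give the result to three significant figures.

D_oral = 13.5 mg

For equal systemic exposure: F × D_ev = D_iv
D_ev = D_iv / F = 7.5 / 0.556 = 13.4892 mg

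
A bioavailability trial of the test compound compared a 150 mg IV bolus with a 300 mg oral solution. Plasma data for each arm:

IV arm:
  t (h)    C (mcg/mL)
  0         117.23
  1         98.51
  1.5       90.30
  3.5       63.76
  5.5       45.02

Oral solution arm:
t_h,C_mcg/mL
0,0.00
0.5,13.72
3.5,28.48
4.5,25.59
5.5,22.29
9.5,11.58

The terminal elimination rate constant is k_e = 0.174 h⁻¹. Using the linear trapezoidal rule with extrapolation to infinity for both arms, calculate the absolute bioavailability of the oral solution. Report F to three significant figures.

Trapezoidal AUC_0→5.5 (IV):
  [0→1]: (117.23+98.51)/2 × 1 = 107.87
  [1→1.5]: (98.51+90.30)/2 × 0.5 = 47.2025
  [1.5→3.5]: (90.30+63.76)/2 × 2 = 154.06
  [3.5→5.5]: (63.76+45.02)/2 × 2 = 108.78
  Sum = 417.9125 mcg/mL·h
IV tail: 45.02/0.174 = 258.736; AUC_iv,0→∞ = 417.9125 + 258.736 = 676.6485 mcg/mL·h
Trapezoidal AUC_0→9.5 (oral solution):
  [0→0.5]: (0.00+13.72)/2 × 0.5 = 3.43
  [0.5→3.5]: (13.72+28.48)/2 × 3 = 63.3
  [3.5→4.5]: (28.48+25.59)/2 × 1 = 27.035
  [4.5→5.5]: (25.59+22.29)/2 × 1 = 23.94
  [5.5→9.5]: (22.29+11.58)/2 × 4 = 67.74
  Sum = 185.445 mcg/mL·h
oral solution tail: 11.58/0.174 = 66.552; AUC_ev,0→∞ = 185.445 + 66.552 = 251.997 mcg/mL·h
F = (AUC_ev/D_ev)/(AUC_iv/D_iv) = (251.997/300)/(676.6485/150) = 0.83999/4.51099 = 0.1862

F = 0.186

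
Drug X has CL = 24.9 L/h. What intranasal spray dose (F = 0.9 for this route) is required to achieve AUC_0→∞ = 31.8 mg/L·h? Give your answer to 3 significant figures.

Dose = 880 mg

Dose = CL × AUC_0→∞ / F
     = 24.9 × 31.8 / 0.9 = 879.8 mg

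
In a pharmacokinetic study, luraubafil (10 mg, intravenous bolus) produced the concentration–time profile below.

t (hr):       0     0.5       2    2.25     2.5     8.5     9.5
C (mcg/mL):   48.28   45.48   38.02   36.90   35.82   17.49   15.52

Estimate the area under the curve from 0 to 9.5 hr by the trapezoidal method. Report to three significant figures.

Trapezoidal AUC_0→9.5:
  [0→0.5]: (48.28+45.48)/2 × 0.5 = 23.44
  [0.5→2]: (45.48+38.02)/2 × 1.5 = 62.625
  [2→2.25]: (38.02+36.90)/2 × 0.25 = 9.365
  [2.25→2.5]: (36.90+35.82)/2 × 0.25 = 9.09
  [2.5→8.5]: (35.82+17.49)/2 × 6 = 159.93
  [8.5→9.5]: (17.49+15.52)/2 × 1 = 16.505
  Sum = 280.955 mcg/mL·hr

AUC = 281 mcg/mL·hr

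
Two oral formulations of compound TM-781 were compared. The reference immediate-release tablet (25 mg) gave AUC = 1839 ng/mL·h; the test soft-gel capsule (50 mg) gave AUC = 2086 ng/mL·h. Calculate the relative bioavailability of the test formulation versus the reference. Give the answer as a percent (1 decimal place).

F_rel = (AUC_test/D_test) / (AUC_ref/D_ref)
      = (2086/50) / (1839/25)
      = 41.72 / 73.56 = 0.5672 = 56.72%

F_rel = 56.7%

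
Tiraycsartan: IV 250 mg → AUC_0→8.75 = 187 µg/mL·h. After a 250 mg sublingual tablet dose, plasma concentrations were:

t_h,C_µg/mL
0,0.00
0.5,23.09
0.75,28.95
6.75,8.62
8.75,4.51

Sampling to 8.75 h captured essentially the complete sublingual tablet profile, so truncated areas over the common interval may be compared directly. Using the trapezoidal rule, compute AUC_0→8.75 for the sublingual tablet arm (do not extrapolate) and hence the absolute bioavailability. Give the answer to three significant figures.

F = 0.739

Trapezoidal AUC_0→8.75 (sublingual tablet):
  [0→0.5]: (0.00+23.09)/2 × 0.5 = 5.7725
  [0.5→0.75]: (23.09+28.95)/2 × 0.25 = 6.505
  [0.75→6.75]: (28.95+8.62)/2 × 6 = 112.71
  [6.75→8.75]: (8.62+4.51)/2 × 2 = 13.13
  Sum = 138.1175 µg/mL·h
F = (AUC_ev/D_ev)/(AUC_iv/D_iv) = (138.1175/250)/(187/250) = 0.55247/0.748 = 0.7386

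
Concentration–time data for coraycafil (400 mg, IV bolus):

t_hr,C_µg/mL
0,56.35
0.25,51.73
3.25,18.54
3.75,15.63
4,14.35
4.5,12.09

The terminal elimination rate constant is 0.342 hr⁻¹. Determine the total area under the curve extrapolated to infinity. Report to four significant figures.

Trapezoidal AUC_0→4.5:
  [0→0.25]: (56.35+51.73)/2 × 0.25 = 13.51
  [0.25→3.25]: (51.73+18.54)/2 × 3 = 105.405
  [3.25→3.75]: (18.54+15.63)/2 × 0.5 = 8.5425
  [3.75→4]: (15.63+14.35)/2 × 0.25 = 3.7475
  [4→4.5]: (14.35+12.09)/2 × 0.5 = 6.61
  Sum = 137.815 µg/mL·hr
Extrapolated tail: C_last / k_e = 12.09 / 0.342 = 35.351
AUC_0→∞ = 137.815 + 35.351 = 173.166 µg/mL·hr

AUC = 173.2 µg/mL·hr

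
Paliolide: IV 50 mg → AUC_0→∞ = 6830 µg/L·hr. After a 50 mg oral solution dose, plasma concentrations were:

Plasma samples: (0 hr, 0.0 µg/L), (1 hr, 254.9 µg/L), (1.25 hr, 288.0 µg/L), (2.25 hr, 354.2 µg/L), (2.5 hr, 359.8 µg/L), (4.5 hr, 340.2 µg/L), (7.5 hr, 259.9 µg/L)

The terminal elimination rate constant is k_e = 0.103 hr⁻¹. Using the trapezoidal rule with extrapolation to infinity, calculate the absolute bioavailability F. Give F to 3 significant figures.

Trapezoidal AUC_0→7.5 (oral solution):
  [0→1]: (0.0+254.9)/2 × 1 = 127.45
  [1→1.25]: (254.9+288.0)/2 × 0.25 = 67.8625
  [1.25→2.25]: (288.0+354.2)/2 × 1 = 321.1
  [2.25→2.5]: (354.2+359.8)/2 × 0.25 = 89.25
  [2.5→4.5]: (359.8+340.2)/2 × 2 = 700.0
  [4.5→7.5]: (340.2+259.9)/2 × 3 = 900.15
  Sum = 2205.8125 µg/L·hr
Tail: C_last/k_e = 259.9/0.103 = 2523.301
AUC_0→∞ (oral solution) = 2205.8125 + 2523.301 = 4729.1135 µg/L·hr
F = (AUC_ev/D_ev)/(AUC_iv/D_iv) = (4729.1135/50)/(6830/50) = 94.58227/136.6 = 0.6924

F = 0.692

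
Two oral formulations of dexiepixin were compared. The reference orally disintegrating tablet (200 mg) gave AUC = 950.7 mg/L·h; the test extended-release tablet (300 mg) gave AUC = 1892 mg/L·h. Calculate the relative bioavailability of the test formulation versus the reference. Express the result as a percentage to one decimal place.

F_rel = 132.7%

F_rel = (AUC_test/D_test) / (AUC_ref/D_ref)
      = (1892/300) / (950.7/200)
      = 6.30667 / 4.7535 = 1.3267 = 132.67%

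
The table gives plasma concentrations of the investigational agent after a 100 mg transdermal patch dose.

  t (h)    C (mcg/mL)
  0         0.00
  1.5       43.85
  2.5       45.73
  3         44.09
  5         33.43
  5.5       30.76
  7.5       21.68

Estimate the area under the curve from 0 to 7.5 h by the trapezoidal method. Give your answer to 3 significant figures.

Trapezoidal AUC_0→7.5:
  [0→1.5]: (0.00+43.85)/2 × 1.5 = 32.8875
  [1.5→2.5]: (43.85+45.73)/2 × 1 = 44.79
  [2.5→3]: (45.73+44.09)/2 × 0.5 = 22.455
  [3→5]: (44.09+33.43)/2 × 2 = 77.52
  [5→5.5]: (33.43+30.76)/2 × 0.5 = 16.0475
  [5.5→7.5]: (30.76+21.68)/2 × 2 = 52.44
  Sum = 246.14 mcg/mL·h

AUC = 246 mcg/mL·h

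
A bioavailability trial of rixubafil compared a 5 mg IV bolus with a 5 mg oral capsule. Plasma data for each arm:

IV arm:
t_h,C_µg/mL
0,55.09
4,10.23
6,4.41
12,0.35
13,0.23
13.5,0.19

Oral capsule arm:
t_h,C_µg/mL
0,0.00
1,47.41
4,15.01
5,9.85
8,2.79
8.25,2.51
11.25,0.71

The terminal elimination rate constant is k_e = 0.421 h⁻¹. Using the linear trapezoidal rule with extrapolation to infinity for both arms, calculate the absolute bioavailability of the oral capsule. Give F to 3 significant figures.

Trapezoidal AUC_0→13.5 (IV):
  [0→4]: (55.09+10.23)/2 × 4 = 130.64
  [4→6]: (10.23+4.41)/2 × 2 = 14.64
  [6→12]: (4.41+0.35)/2 × 6 = 14.28
  [12→13]: (0.35+0.23)/2 × 1 = 0.29
  [13→13.5]: (0.23+0.19)/2 × 0.5 = 0.105
  Sum = 159.955 µg/mL·h
IV tail: 0.19/0.421 = 0.451; AUC_iv,0→∞ = 159.955 + 0.451 = 160.406 µg/mL·h
Trapezoidal AUC_0→11.25 (oral capsule):
  [0→1]: (0.00+47.41)/2 × 1 = 23.705
  [1→4]: (47.41+15.01)/2 × 3 = 93.63
  [4→5]: (15.01+9.85)/2 × 1 = 12.43
  [5→8]: (9.85+2.79)/2 × 3 = 18.96
  [8→8.25]: (2.79+2.51)/2 × 0.25 = 0.6625
  [8.25→11.25]: (2.51+0.71)/2 × 3 = 4.83
  Sum = 154.2175 µg/mL·h
oral capsule tail: 0.71/0.421 = 1.686; AUC_ev,0→∞ = 154.2175 + 1.686 = 155.9035 µg/mL·h
F = (AUC_ev/D_ev)/(AUC_iv/D_iv) = (155.9035/5)/(160.406/5) = 31.1807/32.0812 = 0.9719

F = 0.972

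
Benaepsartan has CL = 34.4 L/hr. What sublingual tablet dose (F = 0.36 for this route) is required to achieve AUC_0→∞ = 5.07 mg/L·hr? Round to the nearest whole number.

Dose = CL × AUC_0→∞ / F
     = 34.4 × 5.07 / 0.36 = 484.467 mg

Dose = 484 mg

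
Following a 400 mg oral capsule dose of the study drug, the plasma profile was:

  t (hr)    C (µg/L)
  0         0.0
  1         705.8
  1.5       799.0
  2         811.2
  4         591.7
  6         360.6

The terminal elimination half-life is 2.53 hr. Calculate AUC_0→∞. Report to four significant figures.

AUC = 4803 µg/L·hr

Trapezoidal AUC_0→6:
  [0→1]: (0.0+705.8)/2 × 1 = 352.9
  [1→1.5]: (705.8+799.0)/2 × 0.5 = 376.2
  [1.5→2]: (799.0+811.2)/2 × 0.5 = 402.55
  [2→4]: (811.2+591.7)/2 × 2 = 1402.9
  [4→6]: (591.7+360.6)/2 × 2 = 952.3
  Sum = 3486.85 µg/L·hr
k_e = ln2 / t½ = 0.693147 / 2.53 = 0.2740 hr^-1
Extrapolated tail: C_last / k_e = 360.6 / 0.274 = 1316.058
AUC_0→∞ = 3486.85 + 1316.058 = 4802.908 µg/L·hr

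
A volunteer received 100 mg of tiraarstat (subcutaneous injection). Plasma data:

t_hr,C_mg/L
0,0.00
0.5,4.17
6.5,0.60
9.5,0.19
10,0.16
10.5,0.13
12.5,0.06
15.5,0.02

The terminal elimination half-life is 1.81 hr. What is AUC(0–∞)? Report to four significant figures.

AUC = 17.06 mg/L·hr

Trapezoidal AUC_0→15.5:
  [0→0.5]: (0.00+4.17)/2 × 0.5 = 1.0425
  [0.5→6.5]: (4.17+0.60)/2 × 6 = 14.31
  [6.5→9.5]: (0.60+0.19)/2 × 3 = 1.185
  [9.5→10]: (0.19+0.16)/2 × 0.5 = 0.0875
  [10→10.5]: (0.16+0.13)/2 × 0.5 = 0.0725
  [10.5→12.5]: (0.13+0.06)/2 × 2 = 0.19
  [12.5→15.5]: (0.06+0.02)/2 × 3 = 0.12
  Sum = 17.0075 mg/L·hr
k_e = ln2 / t½ = 0.693147 / 1.81 = 0.3830 hr^-1
Extrapolated tail: C_last / k_e = 0.02 / 0.383 = 0.052
AUC_0→∞ = 17.0075 + 0.052 = 17.0595 mg/L·hr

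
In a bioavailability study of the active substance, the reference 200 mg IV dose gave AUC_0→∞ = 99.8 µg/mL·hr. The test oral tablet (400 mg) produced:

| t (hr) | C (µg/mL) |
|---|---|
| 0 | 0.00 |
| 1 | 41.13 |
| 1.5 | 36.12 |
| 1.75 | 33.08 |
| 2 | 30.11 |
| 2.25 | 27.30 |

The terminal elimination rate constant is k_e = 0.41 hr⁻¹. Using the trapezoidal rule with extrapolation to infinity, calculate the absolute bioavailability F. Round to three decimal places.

F = 0.652

Trapezoidal AUC_0→2.25 (oral tablet):
  [0→1]: (0.00+41.13)/2 × 1 = 20.565
  [1→1.5]: (41.13+36.12)/2 × 0.5 = 19.3125
  [1.5→1.75]: (36.12+33.08)/2 × 0.25 = 8.65
  [1.75→2]: (33.08+30.11)/2 × 0.25 = 7.89875
  [2→2.25]: (30.11+27.30)/2 × 0.25 = 7.17625
  Sum = 63.6025 µg/mL·hr
Tail: C_last/k_e = 27.30/0.41 = 66.585
AUC_0→∞ (oral tablet) = 63.6025 + 66.585 = 130.1875 µg/mL·hr
F = (AUC_ev/D_ev)/(AUC_iv/D_iv) = (130.1875/400)/(99.8/200) = 0.32546875/0.499 = 0.6522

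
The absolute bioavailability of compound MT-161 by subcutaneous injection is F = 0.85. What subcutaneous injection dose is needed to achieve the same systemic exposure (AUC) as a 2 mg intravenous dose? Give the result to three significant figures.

D_subcutaneous = 2.35 mg

For equal systemic exposure: F × D_ev = D_iv
D_ev = D_iv / F = 2 / 0.85 = 2.35294 mg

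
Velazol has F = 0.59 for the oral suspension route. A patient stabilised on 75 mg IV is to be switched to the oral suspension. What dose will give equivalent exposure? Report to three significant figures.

D_oral = 127 mg

For equal systemic exposure: F × D_ev = D_iv
D_ev = D_iv / F = 75 / 0.59 = 127.119 mg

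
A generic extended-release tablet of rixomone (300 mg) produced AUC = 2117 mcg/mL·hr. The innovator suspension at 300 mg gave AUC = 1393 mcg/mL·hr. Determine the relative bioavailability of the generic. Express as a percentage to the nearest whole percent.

F_rel = (AUC_test/D_test) / (AUC_ref/D_ref)
      = (2117/300) / (1393/300)
      = 7.05667 / 4.64333 = 1.5197 = 151.97%

F_rel = 152%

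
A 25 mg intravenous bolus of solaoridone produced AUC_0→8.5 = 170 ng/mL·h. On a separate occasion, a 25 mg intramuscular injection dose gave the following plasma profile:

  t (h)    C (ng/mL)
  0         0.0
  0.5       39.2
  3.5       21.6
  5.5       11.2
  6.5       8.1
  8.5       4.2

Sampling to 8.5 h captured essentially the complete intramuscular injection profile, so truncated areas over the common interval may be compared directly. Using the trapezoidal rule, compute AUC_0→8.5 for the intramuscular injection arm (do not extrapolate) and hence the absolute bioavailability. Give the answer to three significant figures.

Trapezoidal AUC_0→8.5 (intramuscular injection):
  [0→0.5]: (0.0+39.2)/2 × 0.5 = 9.8
  [0.5→3.5]: (39.2+21.6)/2 × 3 = 91.2
  [3.5→5.5]: (21.6+11.2)/2 × 2 = 32.8
  [5.5→6.5]: (11.2+8.1)/2 × 1 = 9.65
  [6.5→8.5]: (8.1+4.2)/2 × 2 = 12.3
  Sum = 155.75 ng/mL·h
F = (AUC_ev/D_ev)/(AUC_iv/D_iv) = (155.75/25)/(170/25) = 6.23/6.8 = 0.9162

F = 0.916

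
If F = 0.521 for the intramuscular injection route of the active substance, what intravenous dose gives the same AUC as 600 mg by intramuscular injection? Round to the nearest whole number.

Systemic exposure from an extravascular dose = F × D_ev, so the equivalent IV dose is F × D_ev.
D_iv = F × D_ev = 0.521 × 600 = 312.6 mg

D_iv = 313 mg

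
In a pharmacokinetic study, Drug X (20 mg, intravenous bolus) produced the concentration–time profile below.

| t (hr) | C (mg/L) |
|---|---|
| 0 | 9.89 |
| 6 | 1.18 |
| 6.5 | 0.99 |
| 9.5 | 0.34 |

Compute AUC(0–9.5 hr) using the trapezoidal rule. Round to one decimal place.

Trapezoidal AUC_0→9.5:
  [0→6]: (9.89+1.18)/2 × 6 = 33.21
  [6→6.5]: (1.18+0.99)/2 × 0.5 = 0.5425
  [6.5→9.5]: (0.99+0.34)/2 × 3 = 1.995
  Sum = 35.7475 mg/L·hr

AUC = 35.7 mg/L·hr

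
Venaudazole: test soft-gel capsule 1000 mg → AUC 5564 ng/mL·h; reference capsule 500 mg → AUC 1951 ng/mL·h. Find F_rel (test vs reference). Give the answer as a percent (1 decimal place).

F_rel = 142.6%

F_rel = (AUC_test/D_test) / (AUC_ref/D_ref)
      = (5564/1000) / (1951/500)
      = 5.564 / 3.902 = 1.4259 = 142.59%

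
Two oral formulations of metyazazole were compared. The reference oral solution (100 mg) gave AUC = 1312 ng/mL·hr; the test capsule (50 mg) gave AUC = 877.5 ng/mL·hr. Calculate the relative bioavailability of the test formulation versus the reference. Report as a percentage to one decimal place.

F_rel = 133.8%

F_rel = (AUC_test/D_test) / (AUC_ref/D_ref)
      = (877.5/50) / (1312/100)
      = 17.55 / 13.12 = 1.3377 = 133.77%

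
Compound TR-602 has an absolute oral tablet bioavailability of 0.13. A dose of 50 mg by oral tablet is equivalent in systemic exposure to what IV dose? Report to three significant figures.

D_iv = 6.50 mg

Systemic exposure from an extravascular dose = F × D_ev, so the equivalent IV dose is F × D_ev.
D_iv = F × D_ev = 0.13 × 50 = 6.5 mg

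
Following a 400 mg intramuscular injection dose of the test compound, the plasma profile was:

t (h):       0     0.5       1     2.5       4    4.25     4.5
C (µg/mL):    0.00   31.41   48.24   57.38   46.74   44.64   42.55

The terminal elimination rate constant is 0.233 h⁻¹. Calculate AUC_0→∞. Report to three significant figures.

Trapezoidal AUC_0→4.5:
  [0→0.5]: (0.00+31.41)/2 × 0.5 = 7.8525
  [0.5→1]: (31.41+48.24)/2 × 0.5 = 19.9125
  [1→2.5]: (48.24+57.38)/2 × 1.5 = 79.215
  [2.5→4]: (57.38+46.74)/2 × 1.5 = 78.09
  [4→4.25]: (46.74+44.64)/2 × 0.25 = 11.4225
  [4.25→4.5]: (44.64+42.55)/2 × 0.25 = 10.89875
  Sum = 207.39125 µg/mL·h
Extrapolated tail: C_last / k_e = 42.55 / 0.233 = 182.618
AUC_0→∞ = 207.39125 + 182.618 = 390.00925 µg/mL·h

AUC = 390 µg/mL·h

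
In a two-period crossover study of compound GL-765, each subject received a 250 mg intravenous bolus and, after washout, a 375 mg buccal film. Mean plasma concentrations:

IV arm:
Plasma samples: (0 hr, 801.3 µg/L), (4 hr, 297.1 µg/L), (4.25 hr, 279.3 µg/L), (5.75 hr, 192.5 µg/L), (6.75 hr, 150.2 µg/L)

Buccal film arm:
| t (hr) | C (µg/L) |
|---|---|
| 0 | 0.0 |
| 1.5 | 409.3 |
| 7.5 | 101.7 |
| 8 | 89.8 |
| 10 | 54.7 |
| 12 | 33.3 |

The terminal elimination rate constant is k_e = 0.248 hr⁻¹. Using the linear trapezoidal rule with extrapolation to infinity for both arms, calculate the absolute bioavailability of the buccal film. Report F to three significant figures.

Trapezoidal AUC_0→6.75 (IV):
  [0→4]: (801.3+297.1)/2 × 4 = 2196.8
  [4→4.25]: (297.1+279.3)/2 × 0.25 = 72.05
  [4.25→5.75]: (279.3+192.5)/2 × 1.5 = 353.85
  [5.75→6.75]: (192.5+150.2)/2 × 1 = 171.35
  Sum = 2794.05 µg/L·hr
IV tail: 150.2/0.248 = 605.645; AUC_iv,0→∞ = 2794.05 + 605.645 = 3399.695 µg/L·hr
Trapezoidal AUC_0→12 (buccal film):
  [0→1.5]: (0.0+409.3)/2 × 1.5 = 306.975
  [1.5→7.5]: (409.3+101.7)/2 × 6 = 1533.0
  [7.5→8]: (101.7+89.8)/2 × 0.5 = 47.875
  [8→10]: (89.8+54.7)/2 × 2 = 144.5
  [10→12]: (54.7+33.3)/2 × 2 = 88.0
  Sum = 2120.35 µg/L·hr
buccal film tail: 33.3/0.248 = 134.274; AUC_ev,0→∞ = 2120.35 + 134.274 = 2254.624 µg/L·hr
F = (AUC_ev/D_ev)/(AUC_iv/D_iv) = (2254.624/375)/(3399.695/250) = 6.01233/13.59878 = 0.4421

F = 0.442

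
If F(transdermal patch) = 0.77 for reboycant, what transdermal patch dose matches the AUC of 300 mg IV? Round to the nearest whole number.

For equal systemic exposure: F × D_ev = D_iv
D_ev = D_iv / F = 300 / 0.77 = 389.61 mg

D_transdermal = 390 mg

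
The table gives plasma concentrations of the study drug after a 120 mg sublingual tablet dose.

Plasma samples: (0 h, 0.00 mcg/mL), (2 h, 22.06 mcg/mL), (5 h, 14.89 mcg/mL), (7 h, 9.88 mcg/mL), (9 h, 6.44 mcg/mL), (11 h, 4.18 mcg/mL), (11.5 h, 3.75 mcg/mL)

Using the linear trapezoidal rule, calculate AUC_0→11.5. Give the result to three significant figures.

Trapezoidal AUC_0→11.5:
  [0→2]: (0.00+22.06)/2 × 2 = 22.06
  [2→5]: (22.06+14.89)/2 × 3 = 55.425
  [5→7]: (14.89+9.88)/2 × 2 = 24.77
  [7→9]: (9.88+6.44)/2 × 2 = 16.32
  [9→11]: (6.44+4.18)/2 × 2 = 10.62
  [11→11.5]: (4.18+3.75)/2 × 0.5 = 1.9825
  Sum = 131.1775 mcg/mL·h

AUC = 131 mcg/mL·h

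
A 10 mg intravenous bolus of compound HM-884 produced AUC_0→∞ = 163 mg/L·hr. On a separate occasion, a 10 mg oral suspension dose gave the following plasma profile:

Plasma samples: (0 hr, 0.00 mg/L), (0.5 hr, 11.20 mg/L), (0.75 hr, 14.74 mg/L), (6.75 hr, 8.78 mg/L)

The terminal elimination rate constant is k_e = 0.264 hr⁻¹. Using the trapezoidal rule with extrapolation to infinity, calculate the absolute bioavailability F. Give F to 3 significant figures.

Trapezoidal AUC_0→6.75 (oral suspension):
  [0→0.5]: (0.00+11.20)/2 × 0.5 = 2.8
  [0.5→0.75]: (11.20+14.74)/2 × 0.25 = 3.2425
  [0.75→6.75]: (14.74+8.78)/2 × 6 = 70.56
  Sum = 76.6025 mg/L·hr
Tail: C_last/k_e = 8.78/0.264 = 33.258
AUC_0→∞ (oral suspension) = 76.6025 + 33.258 = 109.8605 mg/L·hr
F = (AUC_ev/D_ev)/(AUC_iv/D_iv) = (109.8605/10)/(163/10) = 10.98605/16.3 = 0.6740

F = 0.674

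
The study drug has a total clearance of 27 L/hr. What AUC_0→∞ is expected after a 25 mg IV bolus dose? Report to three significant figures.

AUC = 0.926 mg/L·hr

AUC_0→∞ = Dose_iv / CL
        = 25 / 27 = 0.925926 mg/L·hr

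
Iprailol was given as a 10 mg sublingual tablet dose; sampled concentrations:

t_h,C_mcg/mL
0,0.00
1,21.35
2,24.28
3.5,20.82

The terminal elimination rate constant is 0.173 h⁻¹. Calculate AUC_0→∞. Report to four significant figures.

AUC = 187.7 mcg/mL·h

Trapezoidal AUC_0→3.5:
  [0→1]: (0.00+21.35)/2 × 1 = 10.675
  [1→2]: (21.35+24.28)/2 × 1 = 22.815
  [2→3.5]: (24.28+20.82)/2 × 1.5 = 33.825
  Sum = 67.315 mcg/mL·h
Extrapolated tail: C_last / k_e = 20.82 / 0.173 = 120.347
AUC_0→∞ = 67.315 + 120.347 = 187.662 mcg/mL·h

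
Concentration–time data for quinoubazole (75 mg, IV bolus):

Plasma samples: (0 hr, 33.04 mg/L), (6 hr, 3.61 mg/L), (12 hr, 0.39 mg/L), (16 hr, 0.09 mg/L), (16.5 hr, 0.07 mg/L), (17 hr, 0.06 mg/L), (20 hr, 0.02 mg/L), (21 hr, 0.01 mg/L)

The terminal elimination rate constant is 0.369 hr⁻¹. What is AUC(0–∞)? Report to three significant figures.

Trapezoidal AUC_0→21:
  [0→6]: (33.04+3.61)/2 × 6 = 109.95
  [6→12]: (3.61+0.39)/2 × 6 = 12.0
  [12→16]: (0.39+0.09)/2 × 4 = 0.96
  [16→16.5]: (0.09+0.07)/2 × 0.5 = 0.04
  [16.5→17]: (0.07+0.06)/2 × 0.5 = 0.0325
  [17→20]: (0.06+0.02)/2 × 3 = 0.12
  [20→21]: (0.02+0.01)/2 × 1 = 0.015
  Sum = 123.1175 mg/L·hr
Extrapolated tail: C_last / k_e = 0.01 / 0.369 = 0.027
AUC_0→∞ = 123.1175 + 0.027 = 123.1445 mg/L·hr

AUC = 123 mg/L·hr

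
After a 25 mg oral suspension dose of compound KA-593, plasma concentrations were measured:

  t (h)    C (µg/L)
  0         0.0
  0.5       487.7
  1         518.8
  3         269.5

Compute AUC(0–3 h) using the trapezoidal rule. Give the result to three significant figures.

Trapezoidal AUC_0→3:
  [0→0.5]: (0.0+487.7)/2 × 0.5 = 121.925
  [0.5→1]: (487.7+518.8)/2 × 0.5 = 251.625
  [1→3]: (518.8+269.5)/2 × 2 = 788.3
  Sum = 1161.85 µg/L·h

AUC = 1160 µg/L·h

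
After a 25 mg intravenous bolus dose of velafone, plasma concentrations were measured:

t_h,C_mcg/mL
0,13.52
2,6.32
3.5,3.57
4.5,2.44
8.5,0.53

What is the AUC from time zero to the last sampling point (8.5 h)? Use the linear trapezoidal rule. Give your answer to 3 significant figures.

Trapezoidal AUC_0→8.5:
  [0→2]: (13.52+6.32)/2 × 2 = 19.84
  [2→3.5]: (6.32+3.57)/2 × 1.5 = 7.4175
  [3.5→4.5]: (3.57+2.44)/2 × 1 = 3.005
  [4.5→8.5]: (2.44+0.53)/2 × 4 = 5.94
  Sum = 36.2025 mcg/mL·h

AUC = 36.2 mcg/mL·h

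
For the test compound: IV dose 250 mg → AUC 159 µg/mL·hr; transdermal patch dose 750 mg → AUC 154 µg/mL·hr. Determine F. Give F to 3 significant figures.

F = (AUC_ev / D_ev) / (AUC_iv / D_iv)
  = (154/750) / (159/250)
  = 0.205333 / 0.636 = 0.3229

F = 0.323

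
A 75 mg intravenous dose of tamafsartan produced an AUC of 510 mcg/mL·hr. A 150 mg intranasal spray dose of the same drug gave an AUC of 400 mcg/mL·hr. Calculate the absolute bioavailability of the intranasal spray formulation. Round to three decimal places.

F = 0.392

F = (AUC_ev / D_ev) / (AUC_iv / D_iv)
  = (400/150) / (510/75)
  = 2.66667 / 6.8 = 0.3922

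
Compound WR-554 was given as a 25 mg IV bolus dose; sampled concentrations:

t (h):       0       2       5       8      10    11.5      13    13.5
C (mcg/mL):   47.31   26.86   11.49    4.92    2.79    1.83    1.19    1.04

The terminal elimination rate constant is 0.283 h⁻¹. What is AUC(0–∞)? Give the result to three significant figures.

AUC = 174 mcg/mL·h

Trapezoidal AUC_0→13.5:
  [0→2]: (47.31+26.86)/2 × 2 = 74.17
  [2→5]: (26.86+11.49)/2 × 3 = 57.525
  [5→8]: (11.49+4.92)/2 × 3 = 24.615
  [8→10]: (4.92+2.79)/2 × 2 = 7.71
  [10→11.5]: (2.79+1.83)/2 × 1.5 = 3.465
  [11.5→13]: (1.83+1.19)/2 × 1.5 = 2.265
  [13→13.5]: (1.19+1.04)/2 × 0.5 = 0.5575
  Sum = 170.3075 mcg/mL·h
Extrapolated tail: C_last / k_e = 1.04 / 0.283 = 3.675
AUC_0→∞ = 170.3075 + 3.675 = 173.9825 mcg/mL·h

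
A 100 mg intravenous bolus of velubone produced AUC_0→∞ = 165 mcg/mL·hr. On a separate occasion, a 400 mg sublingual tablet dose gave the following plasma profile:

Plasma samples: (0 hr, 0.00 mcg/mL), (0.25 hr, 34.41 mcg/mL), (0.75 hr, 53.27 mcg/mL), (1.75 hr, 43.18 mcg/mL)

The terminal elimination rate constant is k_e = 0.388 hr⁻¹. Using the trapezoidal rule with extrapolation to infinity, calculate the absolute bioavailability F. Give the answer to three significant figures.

Trapezoidal AUC_0→1.75 (sublingual tablet):
  [0→0.25]: (0.00+34.41)/2 × 0.25 = 4.30125
  [0.25→0.75]: (34.41+53.27)/2 × 0.5 = 21.92
  [0.75→1.75]: (53.27+43.18)/2 × 1 = 48.225
  Sum = 74.44625 mcg/mL·hr
Tail: C_last/k_e = 43.18/0.388 = 111.289
AUC_0→∞ (sublingual tablet) = 74.44625 + 111.289 = 185.73525 mcg/mL·hr
F = (AUC_ev/D_ev)/(AUC_iv/D_iv) = (185.73525/400)/(165/100) = 0.464338/1.65 = 0.2814

F = 0.281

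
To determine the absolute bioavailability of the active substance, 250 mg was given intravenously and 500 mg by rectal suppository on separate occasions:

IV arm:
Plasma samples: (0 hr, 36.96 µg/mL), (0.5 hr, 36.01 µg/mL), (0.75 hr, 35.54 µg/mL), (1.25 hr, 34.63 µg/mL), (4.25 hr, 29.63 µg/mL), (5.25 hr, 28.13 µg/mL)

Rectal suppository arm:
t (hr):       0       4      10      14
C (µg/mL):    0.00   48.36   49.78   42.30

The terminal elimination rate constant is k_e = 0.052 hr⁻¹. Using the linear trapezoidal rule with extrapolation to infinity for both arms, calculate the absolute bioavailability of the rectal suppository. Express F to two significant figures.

Trapezoidal AUC_0→5.25 (IV):
  [0→0.5]: (36.96+36.01)/2 × 0.5 = 18.2425
  [0.5→0.75]: (36.01+35.54)/2 × 0.25 = 8.94375
  [0.75→1.25]: (35.54+34.63)/2 × 0.5 = 17.5425
  [1.25→4.25]: (34.63+29.63)/2 × 3 = 96.39
  [4.25→5.25]: (29.63+28.13)/2 × 1 = 28.88
  Sum = 169.99875 µg/mL·hr
IV tail: 28.13/0.052 = 540.962; AUC_iv,0→∞ = 169.99875 + 540.962 = 710.96075 µg/mL·hr
Trapezoidal AUC_0→14 (rectal suppository):
  [0→4]: (0.00+48.36)/2 × 4 = 96.72
  [4→10]: (48.36+49.78)/2 × 6 = 294.42
  [10→14]: (49.78+42.30)/2 × 4 = 184.16
  Sum = 575.3 µg/mL·hr
rectal suppository tail: 42.30/0.052 = 813.462; AUC_ev,0→∞ = 575.3 + 813.462 = 1388.762 µg/mL·hr
F = (AUC_ev/D_ev)/(AUC_iv/D_iv) = (1388.762/500)/(710.96075/250) = 2.777524/2.843843 = 0.9767

F = 0.98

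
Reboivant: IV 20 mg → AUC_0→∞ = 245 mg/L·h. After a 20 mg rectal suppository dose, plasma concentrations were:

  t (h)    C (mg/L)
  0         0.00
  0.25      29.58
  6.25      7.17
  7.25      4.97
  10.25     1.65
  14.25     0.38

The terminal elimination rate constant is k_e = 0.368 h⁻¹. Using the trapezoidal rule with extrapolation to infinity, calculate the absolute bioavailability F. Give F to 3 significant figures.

Trapezoidal AUC_0→14.25 (rectal suppository):
  [0→0.25]: (0.00+29.58)/2 × 0.25 = 3.6975
  [0.25→6.25]: (29.58+7.17)/2 × 6 = 110.25
  [6.25→7.25]: (7.17+4.97)/2 × 1 = 6.07
  [7.25→10.25]: (4.97+1.65)/2 × 3 = 9.93
  [10.25→14.25]: (1.65+0.38)/2 × 4 = 4.06
  Sum = 134.0075 mg/L·h
Tail: C_last/k_e = 0.38/0.368 = 1.033
AUC_0→∞ (rectal suppository) = 134.0075 + 1.033 = 135.0405 mg/L·h
F = (AUC_ev/D_ev)/(AUC_iv/D_iv) = (135.0405/20)/(245/20) = 6.752025/12.25 = 0.5512

F = 0.551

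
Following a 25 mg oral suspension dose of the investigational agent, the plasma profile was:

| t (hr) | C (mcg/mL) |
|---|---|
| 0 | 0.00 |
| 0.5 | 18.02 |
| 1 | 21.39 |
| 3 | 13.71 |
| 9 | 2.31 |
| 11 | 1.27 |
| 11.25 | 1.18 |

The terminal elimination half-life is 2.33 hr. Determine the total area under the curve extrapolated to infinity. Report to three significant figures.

AUC = 105 mcg/mL·hr

Trapezoidal AUC_0→11.25:
  [0→0.5]: (0.00+18.02)/2 × 0.5 = 4.505
  [0.5→1]: (18.02+21.39)/2 × 0.5 = 9.8525
  [1→3]: (21.39+13.71)/2 × 2 = 35.1
  [3→9]: (13.71+2.31)/2 × 6 = 48.06
  [9→11]: (2.31+1.27)/2 × 2 = 3.58
  [11→11.25]: (1.27+1.18)/2 × 0.25 = 0.30625
  Sum = 101.40375 mcg/mL·hr
k_e = ln2 / t½ = 0.693147 / 2.33 = 0.2975 hr^-1
Extrapolated tail: C_last / k_e = 1.18 / 0.2975 = 3.966
AUC_0→∞ = 101.40375 + 3.966 = 105.36975 mcg/mL·hr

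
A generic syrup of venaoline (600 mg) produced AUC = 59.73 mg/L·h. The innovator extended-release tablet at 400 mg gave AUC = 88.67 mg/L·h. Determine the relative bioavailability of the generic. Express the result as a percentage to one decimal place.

F_rel = 44.9%

F_rel = (AUC_test/D_test) / (AUC_ref/D_ref)
      = (59.73/600) / (88.67/400)
      = 0.09955 / 0.221675 = 0.4491 = 44.91%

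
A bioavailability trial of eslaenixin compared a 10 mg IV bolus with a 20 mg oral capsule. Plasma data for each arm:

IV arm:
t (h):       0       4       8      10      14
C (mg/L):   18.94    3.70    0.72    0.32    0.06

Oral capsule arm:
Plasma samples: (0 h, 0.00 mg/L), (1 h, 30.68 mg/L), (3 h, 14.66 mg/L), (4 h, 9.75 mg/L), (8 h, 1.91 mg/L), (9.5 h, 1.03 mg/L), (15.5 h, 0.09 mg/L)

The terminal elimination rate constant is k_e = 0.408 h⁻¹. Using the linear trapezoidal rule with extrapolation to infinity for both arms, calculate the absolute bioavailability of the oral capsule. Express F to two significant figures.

F = 0.91

Trapezoidal AUC_0→14 (IV):
  [0→4]: (18.94+3.70)/2 × 4 = 45.28
  [4→8]: (3.70+0.72)/2 × 4 = 8.84
  [8→10]: (0.72+0.32)/2 × 2 = 1.04
  [10→14]: (0.32+0.06)/2 × 4 = 0.76
  Sum = 55.92 mg/L·h
IV tail: 0.06/0.408 = 0.147; AUC_iv,0→∞ = 55.92 + 0.147 = 56.067 mg/L·h
Trapezoidal AUC_0→15.5 (oral capsule):
  [0→1]: (0.00+30.68)/2 × 1 = 15.34
  [1→3]: (30.68+14.66)/2 × 2 = 45.34
  [3→4]: (14.66+9.75)/2 × 1 = 12.205
  [4→8]: (9.75+1.91)/2 × 4 = 23.32
  [8→9.5]: (1.91+1.03)/2 × 1.5 = 2.205
  [9.5→15.5]: (1.03+0.09)/2 × 6 = 3.36
  Sum = 101.77 mg/L·h
oral capsule tail: 0.09/0.408 = 0.221; AUC_ev,0→∞ = 101.77 + 0.221 = 101.991 mg/L·h
F = (AUC_ev/D_ev)/(AUC_iv/D_iv) = (101.991/20)/(56.067/10) = 5.09955/5.6067 = 0.9095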